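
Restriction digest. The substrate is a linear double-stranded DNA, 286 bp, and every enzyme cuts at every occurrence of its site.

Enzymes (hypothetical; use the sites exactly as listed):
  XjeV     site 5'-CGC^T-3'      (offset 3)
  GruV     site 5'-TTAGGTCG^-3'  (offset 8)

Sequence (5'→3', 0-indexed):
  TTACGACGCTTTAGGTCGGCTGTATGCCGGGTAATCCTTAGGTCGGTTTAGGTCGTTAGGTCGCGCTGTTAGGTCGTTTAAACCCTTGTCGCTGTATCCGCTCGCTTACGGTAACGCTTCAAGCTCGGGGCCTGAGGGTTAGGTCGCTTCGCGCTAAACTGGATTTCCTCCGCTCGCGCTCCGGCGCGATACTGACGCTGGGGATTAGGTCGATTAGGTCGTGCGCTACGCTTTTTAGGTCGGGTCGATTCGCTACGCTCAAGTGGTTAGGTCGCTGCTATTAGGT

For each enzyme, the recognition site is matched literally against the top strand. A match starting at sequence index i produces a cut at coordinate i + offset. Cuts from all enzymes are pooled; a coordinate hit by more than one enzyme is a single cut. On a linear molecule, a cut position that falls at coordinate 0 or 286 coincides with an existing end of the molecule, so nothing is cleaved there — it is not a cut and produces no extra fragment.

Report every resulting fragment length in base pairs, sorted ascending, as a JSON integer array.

Scan for sites:
  XjeV CGCT/3: at [6, 63, 89, 98, 102, 114, 144, 151, 170, 176, 195, 223, 228, 250, 255, 272] ⇒ [9, 66, 92, 101, 105, 117, 147, 154, 173, 179, 198, 226, 231, 253, 258, 275]
  GruV TTAGGTCG/8: at [10, 37, 47, 55, 68, 138, 204, 213, 234, 266] ⇒ [18, 45, 55, 63, 76, 146, 212, 221, 242, 274]

All cut coordinates (distinct, sorted): [9, 18, 45, 55, 63, 66, 76, 92, 101, 105, 117, 146, 147, 154, 173, 179, 198, 212, 221, 226, 231, 242, 253, 258, 274, 275]

Fragment lengths:
  [0,9): 9 bp
  [9,18): 9 bp
  [18,45): 27 bp
  [45,55): 10 bp
  [55,63): 8 bp
  [63,66): 3 bp
  [66,76): 10 bp
  [76,92): 16 bp
  [92,101): 9 bp
  [101,105): 4 bp
  [105,117): 12 bp
  [117,146): 29 bp
  [146,147): 1 bp
  [147,154): 7 bp
  [154,173): 19 bp
  [173,179): 6 bp
  [179,198): 19 bp
  [198,212): 14 bp
  [212,221): 9 bp
  [221,226): 5 bp
  [226,231): 5 bp
  [231,242): 11 bp
  [242,253): 11 bp
  [253,258): 5 bp
  [258,274): 16 bp
  [274,275): 1 bp
  [275,286): 11 bp

[1,1,3,4,5,5,5,6,7,8,9,9,9,9,10,10,11,11,11,12,14,16,16,19,19,27,29]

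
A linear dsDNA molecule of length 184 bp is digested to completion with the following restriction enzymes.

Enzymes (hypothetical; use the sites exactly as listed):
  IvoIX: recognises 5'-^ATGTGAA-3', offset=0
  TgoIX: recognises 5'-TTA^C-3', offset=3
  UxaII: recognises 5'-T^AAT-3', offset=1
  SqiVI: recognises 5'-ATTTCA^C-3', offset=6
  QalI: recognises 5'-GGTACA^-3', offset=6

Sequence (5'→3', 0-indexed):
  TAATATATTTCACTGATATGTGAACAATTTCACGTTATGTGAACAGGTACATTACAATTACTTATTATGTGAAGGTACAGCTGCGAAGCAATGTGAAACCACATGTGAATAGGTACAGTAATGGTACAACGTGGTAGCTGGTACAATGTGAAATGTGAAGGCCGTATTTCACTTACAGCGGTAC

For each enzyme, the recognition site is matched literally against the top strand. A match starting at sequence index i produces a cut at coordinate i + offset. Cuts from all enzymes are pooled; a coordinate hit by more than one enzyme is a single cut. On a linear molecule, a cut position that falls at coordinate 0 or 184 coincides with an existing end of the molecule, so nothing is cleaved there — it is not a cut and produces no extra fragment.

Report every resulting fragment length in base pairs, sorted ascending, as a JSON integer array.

Per-enzyme occurrences:
  IvoIX ATGTGAA/0: at [17, 36, 66, 90, 102, 145, 152] ⇒ [17, 36, 66, 90, 102, 145, 152]
  TgoIX TTAC/3: at [51, 57, 172] ⇒ [54, 60, 175]
  UxaII TAAT/1: at [0, 118] ⇒ [1, 119]
  SqiVI ATTTCAC/6: at [6, 26, 165] ⇒ [12, 32, 171]
  QalI GGTACA/6: at [45, 73, 111, 122, 139] ⇒ [51, 79, 117, 128, 145]

All cut coordinates (distinct, sorted): [1, 12, 17, 32, 36, 51, 54, 60, 66, 79, 90, 102, 117, 119, 128, 145, 152, 171, 175]

Fragments:
  [0,1): 1 bp
  [1,12): 11 bp
  [12,17): 5 bp
  [17,32): 15 bp
  [32,36): 4 bp
  [36,51): 15 bp
  [51,54): 3 bp
  [54,60): 6 bp
  [60,66): 6 bp
  [66,79): 13 bp
  [79,90): 11 bp
  [90,102): 12 bp
  [102,117): 15 bp
  [117,119): 2 bp
  [119,128): 9 bp
  [128,145): 17 bp
  [145,152): 7 bp
  [152,171): 19 bp
  [171,175): 4 bp
  [175,184): 9 bp

[1,2,3,4,4,5,6,6,7,9,9,11,11,12,13,15,15,15,17,19]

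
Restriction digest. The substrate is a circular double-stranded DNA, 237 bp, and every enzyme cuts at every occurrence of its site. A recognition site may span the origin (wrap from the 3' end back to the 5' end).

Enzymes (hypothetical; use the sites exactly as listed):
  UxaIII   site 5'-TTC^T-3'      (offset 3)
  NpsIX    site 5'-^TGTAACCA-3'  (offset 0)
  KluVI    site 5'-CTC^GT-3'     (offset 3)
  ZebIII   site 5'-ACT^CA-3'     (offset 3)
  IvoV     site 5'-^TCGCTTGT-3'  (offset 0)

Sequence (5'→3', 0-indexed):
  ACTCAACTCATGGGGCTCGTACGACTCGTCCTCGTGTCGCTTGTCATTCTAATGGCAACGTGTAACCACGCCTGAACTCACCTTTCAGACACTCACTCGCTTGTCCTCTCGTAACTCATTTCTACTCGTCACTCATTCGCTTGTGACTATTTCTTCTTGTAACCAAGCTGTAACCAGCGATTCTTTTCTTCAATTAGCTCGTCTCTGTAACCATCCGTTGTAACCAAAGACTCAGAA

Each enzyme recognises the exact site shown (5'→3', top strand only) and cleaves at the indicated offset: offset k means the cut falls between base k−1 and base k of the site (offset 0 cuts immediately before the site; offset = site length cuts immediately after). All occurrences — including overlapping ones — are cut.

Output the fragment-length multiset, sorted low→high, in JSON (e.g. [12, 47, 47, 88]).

[1,3,3,3,3,5,5,5,5,6,6,6,6,8,9,10,11,11,12,13,13,14,14,15,15,17,18]

Scan for sites:
  UxaIII (TTCT, off=3): starts [46, 119, 150, 153, 180, 185] → cuts [49, 122, 153, 156, 183, 188]
  NpsIX (TGTAACCA, off=0): starts [60, 157, 168, 205, 218] → cuts [60, 157, 168, 205, 218]
  KluVI (CTCGT, off=3): starts [15, 24, 30, 107, 124, 197] → cuts [18, 27, 33, 110, 127, 200]
  ZebIII (ACTCA, off=3): starts [0, 5, 75, 90, 113, 130, 229] → cuts [3, 8, 78, 93, 116, 133, 232]
  IvoV (TCGCTTGT, off=0): starts [36, 96, 136] → cuts [36, 96, 136]

Pooled cuts: [3, 8, 18, 27, 33, 36, 49, 60, 78, 93, 96, 110, 116, 122, 127, 133, 136, 153, 156, 157, 168, 183, 188, 200, 205, 218, 232]

Fragment lengths:
  3→8: 5 bp
  8→18: 10 bp
  18→27: 9 bp
  27→33: 6 bp
  33→36: 3 bp
  36→49: 13 bp
  49→60: 11 bp
  60→78: 18 bp
  78→93: 15 bp
  93→96: 3 bp
  96→110: 14 bp
  110→116: 6 bp
  116→122: 6 bp
  122→127: 5 bp
  127→133: 6 bp
  133→136: 3 bp
  136→153: 17 bp
  153→156: 3 bp
  156→157: 1 bp
  157→168: 11 bp
  168→183: 15 bp
  183→188: 5 bp
  188→200: 12 bp
  200→205: 5 bp
  205→218: 13 bp
  218→232: 14 bp
  232→3 (wrap): 237-232+3 = 8 bp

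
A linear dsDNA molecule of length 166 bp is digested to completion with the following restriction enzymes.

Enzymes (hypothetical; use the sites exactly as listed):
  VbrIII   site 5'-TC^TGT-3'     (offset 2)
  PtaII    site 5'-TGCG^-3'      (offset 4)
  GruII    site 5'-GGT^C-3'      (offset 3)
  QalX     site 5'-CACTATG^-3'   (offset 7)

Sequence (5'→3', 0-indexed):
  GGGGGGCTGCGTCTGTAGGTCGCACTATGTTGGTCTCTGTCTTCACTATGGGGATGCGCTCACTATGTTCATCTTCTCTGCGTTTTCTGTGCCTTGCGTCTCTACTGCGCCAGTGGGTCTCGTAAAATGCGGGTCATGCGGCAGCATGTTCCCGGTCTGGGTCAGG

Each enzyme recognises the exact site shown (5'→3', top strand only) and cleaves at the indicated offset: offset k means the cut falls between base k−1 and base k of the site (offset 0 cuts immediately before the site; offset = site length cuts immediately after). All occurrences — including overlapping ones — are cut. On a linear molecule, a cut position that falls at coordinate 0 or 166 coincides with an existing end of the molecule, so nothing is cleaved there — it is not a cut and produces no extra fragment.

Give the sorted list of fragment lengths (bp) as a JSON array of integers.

Scan for sites:
  VbrIII (TCTGT, off=2): starts [11, 35, 85] → cuts [13, 37, 87]
  PtaII (TGCG, off=4): starts [7, 54, 78, 94, 105, 127, 136] → cuts [11, 58, 82, 98, 109, 131, 140]
  GruII (GGTC, off=3): starts [17, 31, 115, 131, 153, 159] → cuts [20, 34, 118, 134, 156, 162]
  QalX (CACTATG, off=7): starts [22, 43, 60] → cuts [29, 50, 67]

All cut coordinates (distinct, sorted): [11, 13, 20, 29, 34, 37, 50, 58, 67, 82, 87, 98, 109, 118, 131, 134, 140, 156, 162]

Fragment lengths:
  [0,11): 11 bp
  [11,13): 2 bp
  [13,20): 7 bp
  [20,29): 9 bp
  [29,34): 5 bp
  [34,37): 3 bp
  [37,50): 13 bp
  [50,58): 8 bp
  [58,67): 9 bp
  [67,82): 15 bp
  [82,87): 5 bp
  [87,98): 11 bp
  [98,109): 11 bp
  [109,118): 9 bp
  [118,131): 13 bp
  [131,134): 3 bp
  [134,140): 6 bp
  [140,156): 16 bp
  [156,162): 6 bp
  [162,166): 4 bp

[2,3,3,4,5,5,6,6,7,8,9,9,9,11,11,11,13,13,15,16]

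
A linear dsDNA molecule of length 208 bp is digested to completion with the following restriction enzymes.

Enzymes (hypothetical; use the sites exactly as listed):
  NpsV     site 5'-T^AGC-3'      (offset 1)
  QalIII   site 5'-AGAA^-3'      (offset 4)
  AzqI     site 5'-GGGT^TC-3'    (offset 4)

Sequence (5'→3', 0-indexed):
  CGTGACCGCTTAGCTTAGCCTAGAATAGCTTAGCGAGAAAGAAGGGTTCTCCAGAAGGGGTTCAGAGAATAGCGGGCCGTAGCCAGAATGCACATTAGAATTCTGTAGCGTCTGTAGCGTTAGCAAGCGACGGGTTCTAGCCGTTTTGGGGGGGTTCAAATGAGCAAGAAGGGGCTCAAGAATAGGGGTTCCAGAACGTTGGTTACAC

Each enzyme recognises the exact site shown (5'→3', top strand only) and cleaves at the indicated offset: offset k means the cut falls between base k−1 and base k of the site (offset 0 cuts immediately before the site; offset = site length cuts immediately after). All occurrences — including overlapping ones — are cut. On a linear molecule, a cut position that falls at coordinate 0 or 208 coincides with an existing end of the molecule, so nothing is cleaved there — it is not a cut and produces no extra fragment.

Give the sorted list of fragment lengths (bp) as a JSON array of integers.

[1,1,3,4,4,5,5,5,6,6,7,7,8,8,8,9,9,9,10,11,12,12,12,14,15,17]

Per-enzyme occurrences:
  NpsV TAGC/1: at [10, 15, 25, 30, 69, 79, 105, 114, 120, 137] ⇒ [11, 16, 26, 31, 70, 80, 106, 115, 121, 138]
  QalIII AGAA/4: at [21, 35, 39, 52, 65, 84, 96, 166, 178, 192] ⇒ [25, 39, 43, 56, 69, 88, 100, 170, 182, 196]
  AzqI GGGTTC/4: at [43, 57, 131, 151, 185] ⇒ [47, 61, 135, 155, 189]

Pooled cuts: [11, 16, 25, 26, 31, 39, 43, 47, 56, 61, 69, 70, 80, 88, 100, 106, 115, 121, 135, 138, 155, 170, 182, 189, 196]

Fragments:
  [0,11): 11 bp
  [11,16): 5 bp
  [16,25): 9 bp
  [25,26): 1 bp
  [26,31): 5 bp
  [31,39): 8 bp
  [39,43): 4 bp
  [43,47): 4 bp
  [47,56): 9 bp
  [56,61): 5 bp
  [61,69): 8 bp
  [69,70): 1 bp
  [70,80): 10 bp
  [80,88): 8 bp
  [88,100): 12 bp
  [100,106): 6 bp
  [106,115): 9 bp
  [115,121): 6 bp
  [121,135): 14 bp
  [135,138): 3 bp
  [138,155): 17 bp
  [155,170): 15 bp
  [170,182): 12 bp
  [182,189): 7 bp
  [189,196): 7 bp
  [196,208): 12 bp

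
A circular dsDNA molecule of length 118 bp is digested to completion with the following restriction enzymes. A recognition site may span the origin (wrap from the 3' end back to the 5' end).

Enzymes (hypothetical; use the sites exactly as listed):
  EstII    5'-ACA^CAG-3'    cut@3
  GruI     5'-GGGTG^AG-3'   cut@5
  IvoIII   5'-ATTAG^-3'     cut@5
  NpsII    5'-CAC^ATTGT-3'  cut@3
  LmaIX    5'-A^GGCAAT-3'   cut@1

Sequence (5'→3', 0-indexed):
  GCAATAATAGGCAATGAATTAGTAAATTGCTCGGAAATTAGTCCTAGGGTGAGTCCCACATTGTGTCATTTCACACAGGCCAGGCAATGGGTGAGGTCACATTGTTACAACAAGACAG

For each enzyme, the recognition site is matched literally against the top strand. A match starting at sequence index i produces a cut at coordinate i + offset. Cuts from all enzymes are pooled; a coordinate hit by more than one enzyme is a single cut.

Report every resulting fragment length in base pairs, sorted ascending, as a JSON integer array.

Site scan:
  EstII (ACACAG, off=3): starts [72] → cuts [75]
  GruI (GGGTGAG, off=5): starts [46, 88] → cuts [51, 93]
  IvoIII (ATTAG, off=5): starts [17, 36] → cuts [22, 41]
  NpsII (CACATTGT, off=3): starts [56, 97] → cuts [59, 100]
  LmaIX (AGGCAAT, off=1): starts [8, 81, 116] → cuts [9, 82, 117]

All cut coordinates (distinct, sorted): [9, 22, 41, 51, 59, 75, 82, 93, 100, 117]

Fragments:
  9→22: 13 bp
  22→41: 19 bp
  41→51: 10 bp
  51→59: 8 bp
  59→75: 16 bp
  75→82: 7 bp
  82→93: 11 bp
  93→100: 7 bp
  100→117: 17 bp
  117→9 (wrap): 118-117+9 = 10 bp

[7,7,8,10,10,11,13,16,17,19]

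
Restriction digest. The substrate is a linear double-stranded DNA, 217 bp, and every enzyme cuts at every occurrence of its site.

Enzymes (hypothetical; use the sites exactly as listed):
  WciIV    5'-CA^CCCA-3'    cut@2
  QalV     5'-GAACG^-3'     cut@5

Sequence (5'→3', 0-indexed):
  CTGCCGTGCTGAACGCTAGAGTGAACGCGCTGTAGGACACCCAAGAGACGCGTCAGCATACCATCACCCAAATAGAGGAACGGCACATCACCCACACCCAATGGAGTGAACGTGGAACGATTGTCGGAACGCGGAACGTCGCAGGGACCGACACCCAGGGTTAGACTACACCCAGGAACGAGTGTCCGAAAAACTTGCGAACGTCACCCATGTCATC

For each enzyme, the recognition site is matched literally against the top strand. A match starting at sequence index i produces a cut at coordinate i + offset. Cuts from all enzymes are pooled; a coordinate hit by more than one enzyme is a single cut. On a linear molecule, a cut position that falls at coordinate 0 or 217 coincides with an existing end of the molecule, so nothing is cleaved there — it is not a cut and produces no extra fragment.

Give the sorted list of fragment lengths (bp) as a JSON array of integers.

[3,6,7,7,8,10,11,12,12,12,15,15,16,16,17,23,27]

Per-enzyme occurrences:
  WciIV (CACCCA, off=2): starts [37, 64, 88, 94, 151, 168, 204] → cuts [39, 66, 90, 96, 153, 170, 206]
  QalV (GAACG, off=5): starts [10, 22, 77, 107, 114, 126, 133, 175, 198] → cuts [15, 27, 82, 112, 119, 131, 138, 180, 203]

All cut coordinates (distinct, sorted): [15, 27, 39, 66, 82, 90, 96, 112, 119, 131, 138, 153, 170, 180, 203, 206]

Fragment lengths:
  [0,15): 15 bp
  [15,27): 12 bp
  [27,39): 12 bp
  [39,66): 27 bp
  [66,82): 16 bp
  [82,90): 8 bp
  [90,96): 6 bp
  [96,112): 16 bp
  [112,119): 7 bp
  [119,131): 12 bp
  [131,138): 7 bp
  [138,153): 15 bp
  [153,170): 17 bp
  [170,180): 10 bp
  [180,203): 23 bp
  [203,206): 3 bp
  [206,217): 11 bp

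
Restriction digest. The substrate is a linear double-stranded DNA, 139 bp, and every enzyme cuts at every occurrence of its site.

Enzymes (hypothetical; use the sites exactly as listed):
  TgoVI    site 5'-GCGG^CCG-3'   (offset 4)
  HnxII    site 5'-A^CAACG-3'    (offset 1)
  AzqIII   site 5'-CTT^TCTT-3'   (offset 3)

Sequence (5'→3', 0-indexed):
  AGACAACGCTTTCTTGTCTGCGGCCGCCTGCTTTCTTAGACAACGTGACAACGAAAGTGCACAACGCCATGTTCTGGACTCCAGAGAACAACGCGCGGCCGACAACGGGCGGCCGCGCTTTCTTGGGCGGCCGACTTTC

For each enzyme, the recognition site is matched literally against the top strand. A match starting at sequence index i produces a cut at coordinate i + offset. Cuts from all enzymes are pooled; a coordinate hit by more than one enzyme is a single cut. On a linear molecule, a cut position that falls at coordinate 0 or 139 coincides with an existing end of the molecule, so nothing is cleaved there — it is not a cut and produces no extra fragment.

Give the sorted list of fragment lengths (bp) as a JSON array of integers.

Scan for sites:
  TgoVI (GCGGCCG, off=4): starts [19, 94, 108, 126] → cuts [23, 98, 112, 130]
  HnxII (ACAACG, off=1): starts [2, 39, 47, 60, 87, 101] → cuts [3, 40, 48, 61, 88, 102]
  AzqIII (CTTTCTT, off=3): starts [8, 30, 117] → cuts [11, 33, 120]

All cut coordinates (distinct, sorted): [3, 11, 23, 33, 40, 48, 61, 88, 98, 102, 112, 120, 130]

Fragments:
  [0,3): 3 bp
  [3,11): 8 bp
  [11,23): 12 bp
  [23,33): 10 bp
  [33,40): 7 bp
  [40,48): 8 bp
  [48,61): 13 bp
  [61,88): 27 bp
  [88,98): 10 bp
  [98,102): 4 bp
  [102,112): 10 bp
  [112,120): 8 bp
  [120,130): 10 bp
  [130,139): 9 bp

[3,4,7,8,8,8,9,10,10,10,10,12,13,27]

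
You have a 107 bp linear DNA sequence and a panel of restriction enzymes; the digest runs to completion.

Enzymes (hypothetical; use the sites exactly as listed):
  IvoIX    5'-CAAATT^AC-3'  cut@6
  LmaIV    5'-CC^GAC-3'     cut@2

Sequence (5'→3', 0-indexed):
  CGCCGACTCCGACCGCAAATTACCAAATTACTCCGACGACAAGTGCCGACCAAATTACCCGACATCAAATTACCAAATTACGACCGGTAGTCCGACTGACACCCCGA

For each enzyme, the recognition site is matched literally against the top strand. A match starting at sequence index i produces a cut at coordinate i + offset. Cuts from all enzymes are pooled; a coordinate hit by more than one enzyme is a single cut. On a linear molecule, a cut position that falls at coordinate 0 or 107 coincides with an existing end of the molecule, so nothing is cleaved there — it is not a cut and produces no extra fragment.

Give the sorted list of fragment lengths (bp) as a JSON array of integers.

[4,4,5,6,8,8,9,11,11,13,14,14]

Scan for sites:
  IvoIX CAAATTAC/6: at [15, 23, 50, 65, 73] ⇒ [21, 29, 56, 71, 79]
  LmaIV CCGAC/2: at [2, 8, 32, 45, 58, 91] ⇒ [4, 10, 34, 47, 60, 93]

All cut coordinates (distinct, sorted): [4, 10, 21, 29, 34, 47, 56, 60, 71, 79, 93]

Fragments:
  [0,4): 4 bp
  [4,10): 6 bp
  [10,21): 11 bp
  [21,29): 8 bp
  [29,34): 5 bp
  [34,47): 13 bp
  [47,56): 9 bp
  [56,60): 4 bp
  [60,71): 11 bp
  [71,79): 8 bp
  [79,93): 14 bp
  [93,107): 14 bp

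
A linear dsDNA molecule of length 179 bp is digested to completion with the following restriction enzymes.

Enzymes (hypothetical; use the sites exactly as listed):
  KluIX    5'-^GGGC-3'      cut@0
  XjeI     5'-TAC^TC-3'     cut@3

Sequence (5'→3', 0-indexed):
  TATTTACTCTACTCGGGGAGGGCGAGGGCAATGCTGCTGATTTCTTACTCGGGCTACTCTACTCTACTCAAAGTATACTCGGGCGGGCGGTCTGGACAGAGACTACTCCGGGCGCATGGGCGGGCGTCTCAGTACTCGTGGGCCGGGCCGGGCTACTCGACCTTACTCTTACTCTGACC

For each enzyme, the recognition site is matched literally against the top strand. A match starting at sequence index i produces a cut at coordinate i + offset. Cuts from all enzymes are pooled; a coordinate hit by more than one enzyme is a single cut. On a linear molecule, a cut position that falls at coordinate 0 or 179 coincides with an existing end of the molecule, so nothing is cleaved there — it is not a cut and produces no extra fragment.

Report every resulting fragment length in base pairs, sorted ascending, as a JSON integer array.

[2,2,3,4,4,4,5,5,5,5,5,6,6,7,7,7,7,7,8,10,11,14,22,23]

Site scan:
  KluIX GGGC/0: at [19, 25, 50, 80, 84, 109, 117, 121, 139, 144, 149] ⇒ [19, 25, 50, 80, 84, 109, 117, 121, 139, 144, 149]
  XjeI TACTC/3: at [4, 9, 45, 54, 59, 64, 75, 103, 132, 153, 163, 169] ⇒ [7, 12, 48, 57, 62, 67, 78, 106, 135, 156, 166, 172]

Pooled cuts: [7, 12, 19, 25, 48, 50, 57, 62, 67, 78, 80, 84, 106, 109, 117, 121, 135, 139, 144, 149, 156, 166, 172]

Fragments:
  [0,7): 7 bp
  [7,12): 5 bp
  [12,19): 7 bp
  [19,25): 6 bp
  [25,48): 23 bp
  [48,50): 2 bp
  [50,57): 7 bp
  [57,62): 5 bp
  [62,67): 5 bp
  [67,78): 11 bp
  [78,80): 2 bp
  [80,84): 4 bp
  [84,106): 22 bp
  [106,109): 3 bp
  [109,117): 8 bp
  [117,121): 4 bp
  [121,135): 14 bp
  [135,139): 4 bp
  [139,144): 5 bp
  [144,149): 5 bp
  [149,156): 7 bp
  [156,166): 10 bp
  [166,172): 6 bp
  [172,179): 7 bp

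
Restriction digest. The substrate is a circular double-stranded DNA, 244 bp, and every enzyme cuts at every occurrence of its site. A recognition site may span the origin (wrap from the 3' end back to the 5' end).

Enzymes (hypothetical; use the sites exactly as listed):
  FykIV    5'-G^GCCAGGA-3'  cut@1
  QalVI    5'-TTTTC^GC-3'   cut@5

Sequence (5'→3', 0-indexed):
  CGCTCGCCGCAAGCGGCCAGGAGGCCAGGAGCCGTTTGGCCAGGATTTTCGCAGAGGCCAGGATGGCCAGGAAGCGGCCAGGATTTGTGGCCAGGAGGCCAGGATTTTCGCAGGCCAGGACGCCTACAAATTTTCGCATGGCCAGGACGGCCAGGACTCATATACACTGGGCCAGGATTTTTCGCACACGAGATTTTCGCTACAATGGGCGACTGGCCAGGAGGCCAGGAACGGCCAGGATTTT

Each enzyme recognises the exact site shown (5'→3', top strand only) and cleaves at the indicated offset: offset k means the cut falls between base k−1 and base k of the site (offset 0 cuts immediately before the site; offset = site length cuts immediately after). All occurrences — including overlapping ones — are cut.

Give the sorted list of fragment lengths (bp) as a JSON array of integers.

[4,5,6,8,8,8,9,9,10,11,12,12,12,13,13,14,15,15,17,21,22]

Site scan:
  FykIV GGCCAGGA/1: at [14, 22, 37, 55, 64, 75, 88, 96, 112, 139, 148, 169, 214, 222, 232] ⇒ [15, 23, 38, 56, 65, 76, 89, 97, 113, 140, 149, 170, 215, 223, 233]
  QalVI TTTTCGC/5: at [45, 104, 130, 178, 193, 240] ⇒ [1, 50, 109, 135, 183, 198]

Pooled cuts: [1, 15, 23, 38, 50, 56, 65, 76, 89, 97, 109, 113, 135, 140, 149, 170, 183, 198, 215, 223, 233]

Fragment lengths:
  1→15: 14 bp
  15→23: 8 bp
  23→38: 15 bp
  38→50: 12 bp
  50→56: 6 bp
  56→65: 9 bp
  65→76: 11 bp
  76→89: 13 bp
  89→97: 8 bp
  97→109: 12 bp
  109→113: 4 bp
  113→135: 22 bp
  135→140: 5 bp
  140→149: 9 bp
  149→170: 21 bp
  170→183: 13 bp
  183→198: 15 bp
  198→215: 17 bp
  215→223: 8 bp
  223→233: 10 bp
  233→1 (wrap): 244-233+1 = 12 bp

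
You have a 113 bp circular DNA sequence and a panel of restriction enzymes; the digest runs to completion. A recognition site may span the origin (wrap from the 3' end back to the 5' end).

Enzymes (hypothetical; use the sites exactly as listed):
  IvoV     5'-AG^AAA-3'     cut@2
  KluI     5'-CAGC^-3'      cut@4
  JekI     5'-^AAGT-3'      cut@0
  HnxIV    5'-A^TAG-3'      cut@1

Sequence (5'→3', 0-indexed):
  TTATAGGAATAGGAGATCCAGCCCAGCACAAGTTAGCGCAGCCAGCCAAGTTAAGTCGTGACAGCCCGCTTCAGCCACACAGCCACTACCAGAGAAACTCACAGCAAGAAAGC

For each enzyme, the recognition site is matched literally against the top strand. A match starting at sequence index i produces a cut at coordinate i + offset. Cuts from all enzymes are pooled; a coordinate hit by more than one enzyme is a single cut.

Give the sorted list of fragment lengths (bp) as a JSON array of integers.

Per-enzyme occurrences:
  IvoV (AGAAA, off=2): starts [92, 106] → cuts [94, 108]
  KluI (CAGC, off=4): starts [18, 23, 38, 42, 61, 71, 79, 101] → cuts [22, 27, 42, 46, 65, 75, 83, 105]
  JekI (AAGT, off=0): starts [29, 47, 52] → cuts [29, 47, 52]
  HnxIV (ATAG, off=1): starts [2, 8] → cuts [3, 9]

All cut coordinates (distinct, sorted): [3, 9, 22, 27, 29, 42, 46, 47, 52, 65, 75, 83, 94, 105, 108]

Fragments:
  3→9: 6 bp
  9→22: 13 bp
  22→27: 5 bp
  27→29: 2 bp
  29→42: 13 bp
  42→46: 4 bp
  46→47: 1 bp
  47→52: 5 bp
  52→65: 13 bp
  65→75: 10 bp
  75→83: 8 bp
  83→94: 11 bp
  94→105: 11 bp
  105→108: 3 bp
  108→3 (wrap): 113-108+3 = 8 bp

[1,2,3,4,5,5,6,8,8,10,11,11,13,13,13]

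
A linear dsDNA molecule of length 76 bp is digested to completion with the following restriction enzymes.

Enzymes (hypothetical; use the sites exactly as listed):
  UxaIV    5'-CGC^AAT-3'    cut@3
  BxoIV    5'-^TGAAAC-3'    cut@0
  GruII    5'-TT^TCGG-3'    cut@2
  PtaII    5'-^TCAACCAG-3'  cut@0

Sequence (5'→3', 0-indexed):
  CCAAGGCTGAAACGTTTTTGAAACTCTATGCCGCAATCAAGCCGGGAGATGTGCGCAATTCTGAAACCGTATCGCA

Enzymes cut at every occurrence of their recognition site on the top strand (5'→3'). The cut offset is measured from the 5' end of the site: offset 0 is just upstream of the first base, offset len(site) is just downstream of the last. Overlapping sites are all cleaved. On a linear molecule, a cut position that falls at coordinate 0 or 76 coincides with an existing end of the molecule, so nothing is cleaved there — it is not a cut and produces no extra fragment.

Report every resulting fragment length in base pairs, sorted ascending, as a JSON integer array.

[5,7,11,15,16,22]

Site scan:
  UxaIV (CGCAAT, off=3): starts [31, 53] → cuts [34, 56]
  BxoIV (TGAAAC, off=0): starts [7, 18, 61] → cuts [7, 18, 61]
  GruII (TTTCGG, off=2): no sites
  PtaII (TCAACCAG, off=0): no sites

Pooled cuts: [7, 18, 34, 56, 61]

Fragments:
  [0,7): 7 bp
  [7,18): 11 bp
  [18,34): 16 bp
  [34,56): 22 bp
  [56,61): 5 bp
  [61,76): 15 bp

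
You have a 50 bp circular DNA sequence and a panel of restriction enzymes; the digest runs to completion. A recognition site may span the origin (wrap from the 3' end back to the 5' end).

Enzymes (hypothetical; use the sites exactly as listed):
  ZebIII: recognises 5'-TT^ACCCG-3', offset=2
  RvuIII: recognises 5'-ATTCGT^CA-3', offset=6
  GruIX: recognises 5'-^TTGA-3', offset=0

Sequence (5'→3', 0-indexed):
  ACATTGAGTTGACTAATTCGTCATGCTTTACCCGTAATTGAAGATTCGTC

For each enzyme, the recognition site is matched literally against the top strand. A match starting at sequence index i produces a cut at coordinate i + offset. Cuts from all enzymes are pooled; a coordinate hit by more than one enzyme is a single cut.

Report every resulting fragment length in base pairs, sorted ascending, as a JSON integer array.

[4,5,8,8,12,13]

Scan for sites:
  ZebIII TTACCCG/2: at [27] ⇒ [29]
  RvuIII ATTCGTCA/6: at [15, 43] ⇒ [21, 49]
  GruIX TTGA/0: at [3, 8, 37] ⇒ [3, 8, 37]

All cut coordinates (distinct, sorted): [3, 8, 21, 29, 37, 49]

Fragments:
  3→8: 5 bp
  8→21: 13 bp
  21→29: 8 bp
  29→37: 8 bp
  37→49: 12 bp
  49→3 (wrap): 50-49+3 = 4 bp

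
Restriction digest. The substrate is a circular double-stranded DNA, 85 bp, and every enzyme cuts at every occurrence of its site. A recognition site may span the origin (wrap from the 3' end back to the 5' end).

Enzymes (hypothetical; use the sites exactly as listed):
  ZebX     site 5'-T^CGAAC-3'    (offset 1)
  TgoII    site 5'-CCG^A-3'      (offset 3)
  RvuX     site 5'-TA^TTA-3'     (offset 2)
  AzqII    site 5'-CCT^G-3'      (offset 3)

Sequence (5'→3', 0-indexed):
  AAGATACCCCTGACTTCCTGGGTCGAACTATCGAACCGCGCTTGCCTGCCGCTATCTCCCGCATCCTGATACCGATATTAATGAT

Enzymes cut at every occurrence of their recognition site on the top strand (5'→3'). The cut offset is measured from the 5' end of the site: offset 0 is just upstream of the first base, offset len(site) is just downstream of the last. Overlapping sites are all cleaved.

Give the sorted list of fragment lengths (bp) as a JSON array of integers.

[3,4,7,8,8,16,19,20]

Site scan:
  ZebX (TCGAAC, off=1): starts [22, 30] → cuts [23, 31]
  TgoII (CCGA, off=3): starts [71] → cuts [74]
  RvuX (TATTA, off=2): starts [75] → cuts [77]
  AzqII (CCTG, off=3): starts [8, 16, 44, 64] → cuts [11, 19, 47, 67]

Pooled cuts: [11, 19, 23, 31, 47, 67, 74, 77]

Fragment lengths:
  11→19: 8 bp
  19→23: 4 bp
  23→31: 8 bp
  31→47: 16 bp
  47→67: 20 bp
  67→74: 7 bp
  74→77: 3 bp
  77→11 (wrap): 85-77+11 = 19 bp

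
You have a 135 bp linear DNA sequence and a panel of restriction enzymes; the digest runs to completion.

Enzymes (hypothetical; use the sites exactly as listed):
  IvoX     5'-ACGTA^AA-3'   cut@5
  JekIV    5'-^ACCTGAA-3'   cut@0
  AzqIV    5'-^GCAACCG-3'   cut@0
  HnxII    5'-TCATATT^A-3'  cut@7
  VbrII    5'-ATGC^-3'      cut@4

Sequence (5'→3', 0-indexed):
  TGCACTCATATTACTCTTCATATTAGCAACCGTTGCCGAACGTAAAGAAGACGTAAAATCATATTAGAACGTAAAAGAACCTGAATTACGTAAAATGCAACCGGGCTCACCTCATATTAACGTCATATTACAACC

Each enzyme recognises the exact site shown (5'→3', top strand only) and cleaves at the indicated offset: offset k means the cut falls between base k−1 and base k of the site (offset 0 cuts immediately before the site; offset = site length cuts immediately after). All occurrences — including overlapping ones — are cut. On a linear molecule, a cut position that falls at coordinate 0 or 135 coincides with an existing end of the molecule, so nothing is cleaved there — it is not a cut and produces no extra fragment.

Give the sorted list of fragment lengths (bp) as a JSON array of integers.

Site scan:
  IvoX ACGTAAA/5: at [39, 50, 68, 87] ⇒ [44, 55, 73, 92]
  JekIV ACCTGAA/0: at [78] ⇒ [78]
  AzqIV GCAACCG/0: at [25, 96] ⇒ [25, 96]
  HnxII TCATATTA/7: at [5, 17, 58, 111, 122] ⇒ [12, 24, 65, 118, 129]
  VbrII ATGC/4: at [94] ⇒ [98]

All cut coordinates (distinct, sorted): [12, 24, 25, 44, 55, 65, 73, 78, 92, 96, 98, 118, 129]

Fragment lengths:
  [0,12): 12 bp
  [12,24): 12 bp
  [24,25): 1 bp
  [25,44): 19 bp
  [44,55): 11 bp
  [55,65): 10 bp
  [65,73): 8 bp
  [73,78): 5 bp
  [78,92): 14 bp
  [92,96): 4 bp
  [96,98): 2 bp
  [98,118): 20 bp
  [118,129): 11 bp
  [129,135): 6 bp

[1,2,4,5,6,8,10,11,11,12,12,14,19,20]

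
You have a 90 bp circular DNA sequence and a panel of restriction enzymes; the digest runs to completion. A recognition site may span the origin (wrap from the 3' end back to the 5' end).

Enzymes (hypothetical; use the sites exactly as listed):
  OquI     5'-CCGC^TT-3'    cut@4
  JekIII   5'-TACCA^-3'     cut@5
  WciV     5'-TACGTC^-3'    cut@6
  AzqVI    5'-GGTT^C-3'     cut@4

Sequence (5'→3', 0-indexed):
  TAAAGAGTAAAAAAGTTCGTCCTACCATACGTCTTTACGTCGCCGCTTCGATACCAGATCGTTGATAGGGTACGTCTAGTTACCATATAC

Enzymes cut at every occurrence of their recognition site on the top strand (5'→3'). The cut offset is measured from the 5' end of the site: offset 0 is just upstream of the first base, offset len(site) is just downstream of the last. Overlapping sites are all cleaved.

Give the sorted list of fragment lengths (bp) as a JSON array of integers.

Per-enzyme occurrences:
  OquI (CCGCTT, off=4): starts [42] → cuts [46]
  JekIII (TACCA, off=5): starts [22, 51, 80] → cuts [27, 56, 85]
  WciV (TACGTC, off=6): starts [27, 35, 70] → cuts [33, 41, 76]
  AzqVI (GGTTC, off=4): no sites

All cut coordinates (distinct, sorted): [27, 33, 41, 46, 56, 76, 85]

Fragments:
  27→33: 6 bp
  33→41: 8 bp
  41→46: 5 bp
  46→56: 10 bp
  56→76: 20 bp
  76→85: 9 bp
  85→27 (wrap): 90-85+27 = 32 bp

[5,6,8,9,10,20,32]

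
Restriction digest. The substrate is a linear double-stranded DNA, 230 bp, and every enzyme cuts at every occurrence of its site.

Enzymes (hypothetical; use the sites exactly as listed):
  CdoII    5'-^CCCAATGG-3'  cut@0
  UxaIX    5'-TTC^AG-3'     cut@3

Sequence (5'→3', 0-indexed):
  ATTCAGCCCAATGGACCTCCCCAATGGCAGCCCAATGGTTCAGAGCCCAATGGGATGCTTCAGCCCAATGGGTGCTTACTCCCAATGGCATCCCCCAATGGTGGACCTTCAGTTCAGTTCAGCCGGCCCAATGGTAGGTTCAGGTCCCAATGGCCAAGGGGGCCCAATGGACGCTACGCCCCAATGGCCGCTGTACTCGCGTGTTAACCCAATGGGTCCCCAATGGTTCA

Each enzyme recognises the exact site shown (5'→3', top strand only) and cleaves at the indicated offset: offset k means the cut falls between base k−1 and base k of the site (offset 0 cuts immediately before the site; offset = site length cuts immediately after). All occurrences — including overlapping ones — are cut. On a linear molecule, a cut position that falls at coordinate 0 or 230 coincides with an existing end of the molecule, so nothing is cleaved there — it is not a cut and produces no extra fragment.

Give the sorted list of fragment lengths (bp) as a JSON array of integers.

Site scan:
  CdoII (CCCAATGG, off=0): starts [6, 19, 30, 45, 63, 80, 93, 126, 145, 162, 179, 207, 218] → cuts [6, 19, 30, 45, 63, 80, 93, 126, 145, 162, 179, 207, 218]
  UxaIX (TTCAG, off=3): starts [1, 38, 58, 107, 112, 117, 138] → cuts [4, 41, 61, 110, 115, 120, 141]

All cut coordinates (distinct, sorted): [4, 6, 19, 30, 41, 45, 61, 63, 80, 93, 110, 115, 120, 126, 141, 145, 162, 179, 207, 218]

Fragments:
  [0,4): 4 bp
  [4,6): 2 bp
  [6,19): 13 bp
  [19,30): 11 bp
  [30,41): 11 bp
  [41,45): 4 bp
  [45,61): 16 bp
  [61,63): 2 bp
  [63,80): 17 bp
  [80,93): 13 bp
  [93,110): 17 bp
  [110,115): 5 bp
  [115,120): 5 bp
  [120,126): 6 bp
  [126,141): 15 bp
  [141,145): 4 bp
  [145,162): 17 bp
  [162,179): 17 bp
  [179,207): 28 bp
  [207,218): 11 bp
  [218,230): 12 bp

[2,2,4,4,4,5,5,6,11,11,11,12,13,13,15,16,17,17,17,17,28]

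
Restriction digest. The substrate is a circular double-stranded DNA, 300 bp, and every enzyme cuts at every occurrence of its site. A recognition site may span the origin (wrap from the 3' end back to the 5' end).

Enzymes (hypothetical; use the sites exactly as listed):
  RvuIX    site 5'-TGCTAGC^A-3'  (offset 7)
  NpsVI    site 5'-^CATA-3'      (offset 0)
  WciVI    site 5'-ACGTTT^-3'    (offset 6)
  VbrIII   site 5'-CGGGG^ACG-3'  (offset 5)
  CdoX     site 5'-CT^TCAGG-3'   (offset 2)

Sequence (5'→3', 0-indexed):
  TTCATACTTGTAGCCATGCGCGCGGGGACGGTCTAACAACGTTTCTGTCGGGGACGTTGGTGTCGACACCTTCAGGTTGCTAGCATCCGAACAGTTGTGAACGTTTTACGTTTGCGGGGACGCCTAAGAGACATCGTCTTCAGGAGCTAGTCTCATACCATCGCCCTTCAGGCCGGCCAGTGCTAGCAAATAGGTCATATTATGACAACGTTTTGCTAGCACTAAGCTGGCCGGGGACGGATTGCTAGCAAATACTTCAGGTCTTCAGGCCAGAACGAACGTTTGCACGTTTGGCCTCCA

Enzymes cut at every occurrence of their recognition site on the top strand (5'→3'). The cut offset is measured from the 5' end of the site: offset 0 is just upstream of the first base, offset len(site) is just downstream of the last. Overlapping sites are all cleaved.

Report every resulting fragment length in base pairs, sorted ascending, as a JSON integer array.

[6,7,7,7,8,8,8,9,10,13,13,14,14,16,17,18,18,20,20,20,22,25]

Per-enzyme occurrences:
  RvuIX (TGCTAGCA, off=7): starts [77, 180, 213, 242] → cuts [84, 187, 220, 249]
  NpsVI (CATA, off=0): starts [2, 153, 195] → cuts [2, 153, 195]
  WciVI (ACGTTT, off=6): starts [38, 100, 107, 207, 278, 286] → cuts [44, 106, 113, 213, 284, 292]
  VbrIII (CGGGGACG, off=5): starts [22, 48, 114, 231] → cuts [27, 53, 119, 236]
  CdoX (CTTCAGG, off=2): starts [69, 137, 165, 254, 262] → cuts [71, 139, 167, 256, 264]

All cut coordinates (distinct, sorted): [2, 27, 44, 53, 71, 84, 106, 113, 119, 139, 153, 167, 187, 195, 213, 220, 236, 249, 256, 264, 284, 292]

Fragments:
  2→27: 25 bp
  27→44: 17 bp
  44→53: 9 bp
  53→71: 18 bp
  71→84: 13 bp
  84→106: 22 bp
  106→113: 7 bp
  113→119: 6 bp
  119→139: 20 bp
  139→153: 14 bp
  153→167: 14 bp
  167→187: 20 bp
  187→195: 8 bp
  195→213: 18 bp
  213→220: 7 bp
  220→236: 16 bp
  236→249: 13 bp
  249→256: 7 bp
  256→264: 8 bp
  264→284: 20 bp
  284→292: 8 bp
  292→2 (wrap): 300-292+2 = 10 bp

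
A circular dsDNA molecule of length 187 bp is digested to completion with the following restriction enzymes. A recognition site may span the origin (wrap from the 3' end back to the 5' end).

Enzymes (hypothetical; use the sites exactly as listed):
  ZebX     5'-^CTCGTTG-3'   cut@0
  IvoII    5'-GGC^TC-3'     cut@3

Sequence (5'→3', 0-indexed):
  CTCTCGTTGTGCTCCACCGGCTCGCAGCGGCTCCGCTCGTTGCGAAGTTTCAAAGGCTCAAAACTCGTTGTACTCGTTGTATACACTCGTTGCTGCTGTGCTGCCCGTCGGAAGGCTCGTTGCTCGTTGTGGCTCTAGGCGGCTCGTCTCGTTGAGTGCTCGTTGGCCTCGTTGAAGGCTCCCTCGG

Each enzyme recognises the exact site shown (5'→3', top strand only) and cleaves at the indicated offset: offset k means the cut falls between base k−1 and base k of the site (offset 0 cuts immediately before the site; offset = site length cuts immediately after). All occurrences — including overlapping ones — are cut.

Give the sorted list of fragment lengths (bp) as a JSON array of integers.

Site scan:
  ZebX (CTCGTTG, off=0): starts [2, 35, 63, 72, 85, 115, 122, 147, 158, 167] → cuts [2, 35, 63, 72, 85, 115, 122, 147, 158, 167]
  IvoII (GGCTC, off=3): starts [18, 28, 54, 113, 130, 140, 176, 185] → cuts [1, 21, 31, 57, 116, 133, 143, 179]

Pooled cuts: [1, 2, 21, 31, 35, 57, 63, 72, 85, 115, 116, 122, 133, 143, 147, 158, 167, 179]

Fragment lengths:
  1→2: 1 bp
  2→21: 19 bp
  21→31: 10 bp
  31→35: 4 bp
  35→57: 22 bp
  57→63: 6 bp
  63→72: 9 bp
  72→85: 13 bp
  85→115: 30 bp
  115→116: 1 bp
  116→122: 6 bp
  122→133: 11 bp
  133→143: 10 bp
  143→147: 4 bp
  147→158: 11 bp
  158→167: 9 bp
  167→179: 12 bp
  179→1 (wrap): 187-179+1 = 9 bp

[1,1,4,4,6,6,9,9,9,10,10,11,11,12,13,19,22,30]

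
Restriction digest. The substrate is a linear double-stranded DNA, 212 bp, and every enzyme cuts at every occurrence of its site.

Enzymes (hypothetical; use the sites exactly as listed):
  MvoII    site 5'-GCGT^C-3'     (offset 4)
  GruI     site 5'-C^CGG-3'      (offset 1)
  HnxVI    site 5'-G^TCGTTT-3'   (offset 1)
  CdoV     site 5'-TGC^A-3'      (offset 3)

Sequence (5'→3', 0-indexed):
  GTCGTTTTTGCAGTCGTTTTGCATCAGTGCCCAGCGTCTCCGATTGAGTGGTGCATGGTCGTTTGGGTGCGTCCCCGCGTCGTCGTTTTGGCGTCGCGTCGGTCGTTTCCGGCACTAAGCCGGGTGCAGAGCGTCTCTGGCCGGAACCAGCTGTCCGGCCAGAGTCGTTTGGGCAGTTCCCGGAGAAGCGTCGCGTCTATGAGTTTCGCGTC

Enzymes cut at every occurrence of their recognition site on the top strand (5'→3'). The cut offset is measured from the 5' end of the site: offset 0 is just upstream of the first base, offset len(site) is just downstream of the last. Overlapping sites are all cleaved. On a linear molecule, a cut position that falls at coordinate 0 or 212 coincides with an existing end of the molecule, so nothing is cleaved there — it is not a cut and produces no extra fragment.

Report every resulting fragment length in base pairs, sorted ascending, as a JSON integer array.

[1,1,2,2,3,4,5,5,7,7,7,7,8,9,9,10,11,11,12,14,14,15,15,16,17]

Site scan:
  MvoII GCGTC/4: at [33, 68, 76, 90, 95, 130, 187, 192, 207] ⇒ [37, 72, 80, 94, 99, 134, 191, 196, 211]
  GruI CCGG/1: at [108, 119, 140, 154, 179] ⇒ [109, 120, 141, 155, 180]
  HnxVI GTCGTTT/1: at [0, 12, 57, 81, 101, 163] ⇒ [1, 13, 58, 82, 102, 164]
  CdoV TGCA/3: at [8, 19, 51, 124] ⇒ [11, 22, 54, 127]

Pooled cuts: [1, 11, 13, 22, 37, 54, 58, 72, 80, 82, 94, 99, 102, 109, 120, 127, 134, 141, 155, 164, 180, 191, 196, 211]

Fragment lengths:
  [0,1): 1 bp
  [1,11): 10 bp
  [11,13): 2 bp
  [13,22): 9 bp
  [22,37): 15 bp
  [37,54): 17 bp
  [54,58): 4 bp
  [58,72): 14 bp
  [72,80): 8 bp
  [80,82): 2 bp
  [82,94): 12 bp
  [94,99): 5 bp
  [99,102): 3 bp
  [102,109): 7 bp
  [109,120): 11 bp
  [120,127): 7 bp
  [127,134): 7 bp
  [134,141): 7 bp
  [141,155): 14 bp
  [155,164): 9 bp
  [164,180): 16 bp
  [180,191): 11 bp
  [191,196): 5 bp
  [196,211): 15 bp
  [211,212): 1 bp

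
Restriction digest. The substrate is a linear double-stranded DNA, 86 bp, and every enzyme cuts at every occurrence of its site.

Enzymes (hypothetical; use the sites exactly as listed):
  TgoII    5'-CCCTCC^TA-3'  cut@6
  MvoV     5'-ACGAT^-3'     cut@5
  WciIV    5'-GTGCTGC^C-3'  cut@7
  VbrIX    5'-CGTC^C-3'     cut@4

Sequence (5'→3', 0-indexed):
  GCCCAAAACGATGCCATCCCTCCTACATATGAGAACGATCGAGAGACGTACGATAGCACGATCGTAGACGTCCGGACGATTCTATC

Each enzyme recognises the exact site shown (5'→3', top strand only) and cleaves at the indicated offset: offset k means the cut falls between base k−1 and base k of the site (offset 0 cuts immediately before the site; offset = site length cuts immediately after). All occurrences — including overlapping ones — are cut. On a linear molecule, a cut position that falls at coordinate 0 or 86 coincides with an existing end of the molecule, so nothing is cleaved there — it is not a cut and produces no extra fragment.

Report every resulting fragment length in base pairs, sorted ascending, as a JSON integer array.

Site scan:
  TgoII CCCTCCTA/6: at [17] ⇒ [23]
  MvoV ACGAT/5: at [7, 34, 49, 57, 75] ⇒ [12, 39, 54, 62, 80]
  WciIV (GTGCTGCC, off=7): no sites
  VbrIX CGTCC/4: at [68] ⇒ [72]

Pooled cuts: [12, 23, 39, 54, 62, 72, 80]

Fragments:
  [0,12): 12 bp
  [12,23): 11 bp
  [23,39): 16 bp
  [39,54): 15 bp
  [54,62): 8 bp
  [62,72): 10 bp
  [72,80): 8 bp
  [80,86): 6 bp

[6,8,8,10,11,12,15,16]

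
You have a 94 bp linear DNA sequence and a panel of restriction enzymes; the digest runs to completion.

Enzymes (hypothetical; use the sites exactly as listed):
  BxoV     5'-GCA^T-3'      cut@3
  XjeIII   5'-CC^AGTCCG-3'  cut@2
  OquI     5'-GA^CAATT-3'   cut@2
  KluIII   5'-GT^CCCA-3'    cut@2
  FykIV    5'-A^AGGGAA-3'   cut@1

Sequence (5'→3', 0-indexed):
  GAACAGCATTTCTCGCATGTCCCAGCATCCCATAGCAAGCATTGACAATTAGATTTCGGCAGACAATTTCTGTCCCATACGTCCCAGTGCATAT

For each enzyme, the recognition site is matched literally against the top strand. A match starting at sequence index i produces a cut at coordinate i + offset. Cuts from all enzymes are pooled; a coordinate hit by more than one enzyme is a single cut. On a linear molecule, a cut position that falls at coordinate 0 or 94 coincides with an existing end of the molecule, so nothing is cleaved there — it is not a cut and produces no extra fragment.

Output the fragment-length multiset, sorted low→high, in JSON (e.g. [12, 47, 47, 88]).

[3,3,4,7,8,9,9,9,10,14,18]

Per-enzyme occurrences:
  BxoV (GCAT, off=3): starts [5, 14, 24, 38, 88] → cuts [8, 17, 27, 41, 91]
  XjeIII (CCAGTCCG, off=2): no sites
  OquI (GACAATT, off=2): starts [43, 61] → cuts [45, 63]
  KluIII (GTCCCA, off=2): starts [18, 71, 80] → cuts [20, 73, 82]
  FykIV (AAGGGAA, off=1): no sites

Pooled cuts: [8, 17, 20, 27, 41, 45, 63, 73, 82, 91]

Fragment lengths:
  [0,8): 8 bp
  [8,17): 9 bp
  [17,20): 3 bp
  [20,27): 7 bp
  [27,41): 14 bp
  [41,45): 4 bp
  [45,63): 18 bp
  [63,73): 10 bp
  [73,82): 9 bp
  [82,91): 9 bp
  [91,94): 3 bp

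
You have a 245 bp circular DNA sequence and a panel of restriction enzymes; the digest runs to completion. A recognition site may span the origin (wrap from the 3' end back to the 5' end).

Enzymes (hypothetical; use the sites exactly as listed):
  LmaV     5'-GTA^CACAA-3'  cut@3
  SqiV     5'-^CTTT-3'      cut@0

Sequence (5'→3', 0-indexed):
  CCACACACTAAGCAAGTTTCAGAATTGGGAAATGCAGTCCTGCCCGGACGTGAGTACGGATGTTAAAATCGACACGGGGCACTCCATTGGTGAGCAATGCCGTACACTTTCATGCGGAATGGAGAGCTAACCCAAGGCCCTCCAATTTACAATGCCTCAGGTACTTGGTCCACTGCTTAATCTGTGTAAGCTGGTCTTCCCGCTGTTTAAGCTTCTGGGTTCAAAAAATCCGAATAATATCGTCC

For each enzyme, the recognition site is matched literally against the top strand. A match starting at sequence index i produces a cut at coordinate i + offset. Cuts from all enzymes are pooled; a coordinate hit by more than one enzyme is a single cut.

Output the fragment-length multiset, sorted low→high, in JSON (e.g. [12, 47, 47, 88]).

Scan for sites:
  LmaV (GTACACAA, off=3): no sites
  SqiV (CTTT, off=0): starts [106] → cuts [106]

Pooled cuts: [106]

Fragment lengths:
  106→106 (wrap): 245-106+106 = 245 bp

[245]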